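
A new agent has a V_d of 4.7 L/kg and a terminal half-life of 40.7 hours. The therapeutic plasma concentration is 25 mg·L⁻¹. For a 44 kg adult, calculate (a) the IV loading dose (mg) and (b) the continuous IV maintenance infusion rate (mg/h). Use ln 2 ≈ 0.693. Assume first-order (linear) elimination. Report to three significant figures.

(a) 5170 mg; (b) 88.0 mg/h

Vd(total) = 44 kg × 4.7 L/kg = 206.8 L
LD = Vd × C = 206.8 × 25 = 5170 mg
CL = 0.693 × Vd / t½ = 0.693 × 206.8 / 40.7 = 3.521 L/h
Infusion rate = CL × Css = 3.521 × 25 = 88.03 mg/h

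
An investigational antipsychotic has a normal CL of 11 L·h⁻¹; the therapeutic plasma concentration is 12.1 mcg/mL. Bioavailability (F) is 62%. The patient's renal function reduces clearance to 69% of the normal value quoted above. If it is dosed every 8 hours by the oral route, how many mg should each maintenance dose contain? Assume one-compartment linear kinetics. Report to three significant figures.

Patient clearance = 0.69 × 11.00 = 7.590 L/h
D = CL × Css × τ / F = 7.590 × 12.1 × 8 / 0.62 = 1185 mg

1190 mg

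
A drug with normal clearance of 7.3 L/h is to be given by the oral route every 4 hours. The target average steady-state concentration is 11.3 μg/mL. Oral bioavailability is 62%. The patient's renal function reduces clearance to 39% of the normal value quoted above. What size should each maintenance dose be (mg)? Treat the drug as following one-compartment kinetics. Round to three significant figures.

208 mg

Patient clearance = 0.39 × 7.300 = 2.847 L/h
D = CL × Css × τ / F = 2.847 × 11.3 × 4 / 0.62 = 207.6 mg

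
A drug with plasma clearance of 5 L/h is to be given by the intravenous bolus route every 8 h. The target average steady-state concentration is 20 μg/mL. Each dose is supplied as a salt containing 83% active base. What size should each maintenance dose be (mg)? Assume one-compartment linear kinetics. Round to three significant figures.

964 mg

D = CL × Css × τ / S = 5.000 × 20 × 8 / 0.83 = 963.9 mg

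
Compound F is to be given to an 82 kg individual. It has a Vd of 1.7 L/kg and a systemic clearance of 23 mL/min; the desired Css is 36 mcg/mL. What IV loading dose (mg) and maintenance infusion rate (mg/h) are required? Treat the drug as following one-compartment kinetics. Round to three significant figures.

(a) 5020 mg; (b) 49.7 mg/h

Vd = 1.7 L/kg × 82 kg = 139.4 L
LD = Vd · C_target = 139.4 × 36 = 5018 mg
CL = 23 mL/min × 60/1000 = 1.380 L/h
Infusion rate = 1.380 L/h × 36 mg/L = 49.68 mg/h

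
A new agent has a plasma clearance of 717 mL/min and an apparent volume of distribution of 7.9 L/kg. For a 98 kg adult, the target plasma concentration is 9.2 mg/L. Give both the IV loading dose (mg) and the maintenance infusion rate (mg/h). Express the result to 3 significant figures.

Total Vd = 7.9 × 98 = 774.2 L
LD = Vd · C_target = 774.2 × 9.2 = 7123 mg
CL = 717 mL/min = 717 × 0.06 = 43.02 L/h
Maintenance: replace elimination → rate = CL × Css = 43.02 × 9.2 = 395.8 mg/h

(a) 7120 mg; (b) 396 mg/h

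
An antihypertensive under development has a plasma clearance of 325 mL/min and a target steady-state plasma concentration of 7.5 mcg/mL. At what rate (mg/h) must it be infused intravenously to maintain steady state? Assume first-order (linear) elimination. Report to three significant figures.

146 mg/h

CL = 325 mL/min = 325 × 0.06 = 19.50 L/h
R₀ = 19.50 × 7.5 = 146.3 mg/h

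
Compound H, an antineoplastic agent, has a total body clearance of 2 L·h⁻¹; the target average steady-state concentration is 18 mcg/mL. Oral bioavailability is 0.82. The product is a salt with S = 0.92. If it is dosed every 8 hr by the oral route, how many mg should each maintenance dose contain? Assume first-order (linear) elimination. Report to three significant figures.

382 mg

At steady state, dose per interval replaces the amount cleared in that interval: F·S·D/τ = CL·Css.
D = CL × Css × τ / F / S = 2.000 × 18 × 8 / 0.82 / 0.92 = 381.8 mg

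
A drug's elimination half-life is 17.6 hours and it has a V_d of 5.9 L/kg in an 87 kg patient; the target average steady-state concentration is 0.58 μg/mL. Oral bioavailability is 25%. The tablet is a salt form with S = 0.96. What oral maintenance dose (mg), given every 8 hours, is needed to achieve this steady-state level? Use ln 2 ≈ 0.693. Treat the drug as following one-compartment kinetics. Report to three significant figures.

Vd(total) = 87 kg × 5.9 L/kg = 513.3 L
CL = ln 2 · Vd / t½ = 0.693 × 513.3 / 17.6 = 20.21 L/h
D = CL × Css × τ / F / S = 20.21 × 0.58 × 8 / 0.25 / 0.96 = 390.7 mg

391 mg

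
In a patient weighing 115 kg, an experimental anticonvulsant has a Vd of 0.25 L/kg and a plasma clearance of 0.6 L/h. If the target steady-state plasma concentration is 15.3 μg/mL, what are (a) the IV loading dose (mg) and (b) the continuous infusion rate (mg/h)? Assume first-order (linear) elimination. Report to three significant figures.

(a) 440 mg; (b) 9.18 mg/h

Vd = 0.25 L/kg × 115 kg = 28.75 L
LD = Vd · C_target = 28.75 × 15.3 = 439.9 mg
Infusion rate = 0.6000 L/h × 15.3 mg/L = 9.180 mg/h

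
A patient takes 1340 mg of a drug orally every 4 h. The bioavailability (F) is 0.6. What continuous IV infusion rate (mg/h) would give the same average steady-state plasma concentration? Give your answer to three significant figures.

Equivalent systemic input: infusion rate = F·D/τ.
Rate = 0.6 × 1340 / 4 = 201.0 mg/h

201 mg/h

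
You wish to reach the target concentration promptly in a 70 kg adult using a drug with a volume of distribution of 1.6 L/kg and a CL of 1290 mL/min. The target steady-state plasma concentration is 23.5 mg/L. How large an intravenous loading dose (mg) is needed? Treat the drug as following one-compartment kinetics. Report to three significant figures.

Total Vd = 1.6 × 70 = 112.0 L
LD = Vd × C = 112.0 × 23.50 = 2632 mg

2630 mg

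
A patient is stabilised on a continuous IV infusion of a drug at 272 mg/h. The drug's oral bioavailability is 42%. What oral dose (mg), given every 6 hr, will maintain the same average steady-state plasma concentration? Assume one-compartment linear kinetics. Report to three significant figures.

To maintain the same Css, the systemic dosing rate must be unchanged: F·D/τ = infusion rate.
D = rate × τ / F = 272 × 6 / 0.42 = 3886 mg

3890 mg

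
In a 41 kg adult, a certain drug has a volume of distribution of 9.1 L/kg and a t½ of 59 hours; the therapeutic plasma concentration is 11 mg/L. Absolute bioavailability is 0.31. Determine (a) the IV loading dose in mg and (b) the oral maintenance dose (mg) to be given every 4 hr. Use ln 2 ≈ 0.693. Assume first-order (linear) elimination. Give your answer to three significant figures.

(a) 4100 mg; (b) 622 mg

Vd = 9.1 L/kg × 41 kg = 373.1 L
LD = Vd × C = 373.1 × 11 = 4104 mg
CL = 0.693 × Vd / t½ = 0.693 × 373.1 / 59 = 4.382 L/h
D = CL × Css × τ / F = 4.382 × 11 × 4 / 0.31 = 622.0 mg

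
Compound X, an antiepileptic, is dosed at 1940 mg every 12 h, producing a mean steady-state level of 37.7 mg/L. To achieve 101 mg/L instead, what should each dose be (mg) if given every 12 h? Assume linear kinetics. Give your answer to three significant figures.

5200 mg

For first-order elimination, Css ∝ F·D/(CL·τ); F and CL are unchanged, so Css ∝ D/τ.
D₂ = D₁ × (Css,target / Css,current) = 1940 × 101/37.7 = 5197 mg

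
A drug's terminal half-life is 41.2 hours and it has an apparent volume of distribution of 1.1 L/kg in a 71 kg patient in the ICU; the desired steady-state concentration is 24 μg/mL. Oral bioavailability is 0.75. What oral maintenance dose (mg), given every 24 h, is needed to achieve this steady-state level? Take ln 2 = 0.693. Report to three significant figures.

1010 mg

Vd(total) = 71 kg × 1.1 L/kg = 78.10 L
k = 0.693/41.2 = 0.01682 h⁻¹, so CL = k·Vd = 0.01682 × 78.10 = 1.314 L/h
D = CL × Css × τ / F = 1.314 × 24 × 24 / 0.75 = 1009 mg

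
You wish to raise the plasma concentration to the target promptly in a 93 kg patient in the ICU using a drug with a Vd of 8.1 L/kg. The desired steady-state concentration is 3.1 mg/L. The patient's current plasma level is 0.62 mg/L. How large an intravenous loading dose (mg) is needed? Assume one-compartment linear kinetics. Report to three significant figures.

Vd = 8.1 L/kg × 93 kg = 753.3 L
Concentration deficit ΔC = 3.1 − 0.62 = 2.480 mg/L
LD = Vd × ΔC = 753.3 × 2.480 = 1868 mg

1870 mg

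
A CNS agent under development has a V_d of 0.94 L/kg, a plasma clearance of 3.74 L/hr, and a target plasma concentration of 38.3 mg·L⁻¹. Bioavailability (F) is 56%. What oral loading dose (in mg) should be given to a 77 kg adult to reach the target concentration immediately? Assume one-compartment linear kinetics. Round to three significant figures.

4950 mg

Vd(total) = 77 kg × 0.94 L/kg = 72.38 L
LD = Vd × C / F = 72.38 × 38.30 / 0.56 = 4950 mg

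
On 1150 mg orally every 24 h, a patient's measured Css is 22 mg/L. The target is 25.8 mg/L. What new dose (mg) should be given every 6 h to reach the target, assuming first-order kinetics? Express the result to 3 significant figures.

With linear kinetics, Css is proportional to dose rate (D/τ) at fixed clearance.
D₂ = D₁ × (Css,target / Css,current) × (τ₂/τ₁) = 1150 × (25.8/22) × (6/24) = 337.2 mg

337 mg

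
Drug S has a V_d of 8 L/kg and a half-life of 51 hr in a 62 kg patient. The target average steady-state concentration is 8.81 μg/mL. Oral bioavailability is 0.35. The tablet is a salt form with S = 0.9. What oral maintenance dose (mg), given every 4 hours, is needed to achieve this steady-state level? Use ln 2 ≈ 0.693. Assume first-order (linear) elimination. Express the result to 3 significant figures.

Total Vd = 8 × 62 = 496.0 L
CL = 0.693 × Vd / t½ = 0.693 × 496.0 / 51 = 6.740 L/h
D = CL × Css × τ / F / S = 6.740 × 8.81 × 4 / 0.35 / 0.9 = 754.0 mg

754 mg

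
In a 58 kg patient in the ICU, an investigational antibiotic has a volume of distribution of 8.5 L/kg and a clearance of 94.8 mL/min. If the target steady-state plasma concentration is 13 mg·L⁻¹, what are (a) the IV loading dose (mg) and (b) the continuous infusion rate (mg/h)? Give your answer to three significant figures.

(a) 6410 mg; (b) 73.9 mg/h

Vd(total) = 58 kg × 8.5 L/kg = 493.0 L
Loading: fill Vd to C_target → 493.0 L × 13 mg/L = 6409 mg
CL = 94.8 mL/min × 60/1000 = 5.688 L/h
Maintenance infusion rate = CL × Css = 5.688 × 13 = 73.94 mg/h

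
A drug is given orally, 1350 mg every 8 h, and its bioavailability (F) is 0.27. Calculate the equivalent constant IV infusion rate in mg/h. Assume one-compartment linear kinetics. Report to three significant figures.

45.6 mg/h

Equivalent systemic input: infusion rate = F·D/τ.
Rate = 0.27 × 1350 / 8 = 45.56 mg/h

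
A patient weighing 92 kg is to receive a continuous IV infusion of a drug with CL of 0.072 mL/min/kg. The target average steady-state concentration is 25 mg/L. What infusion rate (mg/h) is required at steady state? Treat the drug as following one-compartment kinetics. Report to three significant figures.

9.94 mg/h

CL = 0.072 mL/min/kg × 92 kg = 6.624 mL/min = 6.624 × 60/1000 = 0.3974 L/h
Infusion rate = CL · Css = 0.3974 L/h × 25 mg/L = 9.935 mg/h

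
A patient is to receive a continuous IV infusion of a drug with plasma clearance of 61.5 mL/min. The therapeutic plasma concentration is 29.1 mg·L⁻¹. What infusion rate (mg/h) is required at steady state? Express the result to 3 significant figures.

107 mg/h

CL = 61.5 mL/min × 60/1000 = 3.690 L/h
Infusion rate = CL · Css = 3.690 L/h × 29.1 mg/L = 107.4 mg/h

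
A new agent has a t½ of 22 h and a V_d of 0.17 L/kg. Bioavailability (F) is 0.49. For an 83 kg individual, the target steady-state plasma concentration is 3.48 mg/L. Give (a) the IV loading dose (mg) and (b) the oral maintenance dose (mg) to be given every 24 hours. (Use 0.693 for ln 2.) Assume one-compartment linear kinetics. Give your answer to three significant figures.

Vd = 0.17 L/kg × 83 kg = 14.11 L
LD = Vd × C = 14.11 × 3.48 = 49.10 mg
CL = 0.693 × Vd / t½ = 0.693 × 14.11 / 22 = 0.4445 L/h
D = CL × Css × τ / F = 0.4445 × 3.48 × 24 / 0.49 = 75.76 mg

(a) 49.1 mg; (b) 75.8 mg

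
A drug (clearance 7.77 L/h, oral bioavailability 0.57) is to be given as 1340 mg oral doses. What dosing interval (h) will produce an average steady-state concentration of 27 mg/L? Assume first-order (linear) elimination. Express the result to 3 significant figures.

F·D/τ = CL·Css → τ = F·D / (CL·Css).
τ = 0.57 × 1340 / (7.77 × 27) = 3.641 h

3.64 h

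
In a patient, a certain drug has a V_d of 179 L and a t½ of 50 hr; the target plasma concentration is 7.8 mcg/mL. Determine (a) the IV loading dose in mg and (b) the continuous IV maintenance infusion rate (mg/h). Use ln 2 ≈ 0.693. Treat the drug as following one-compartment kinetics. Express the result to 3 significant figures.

(a) 1400 mg; (b) 19.4 mg/h

LD = Vd × C = 179.0 × 7.8 = 1396 mg
CL = 0.693 × Vd / t½ = 0.693 × 179.0 / 50 = 2.481 L/h
Infusion rate = CL × Css = 2.481 × 7.8 = 19.35 mg/h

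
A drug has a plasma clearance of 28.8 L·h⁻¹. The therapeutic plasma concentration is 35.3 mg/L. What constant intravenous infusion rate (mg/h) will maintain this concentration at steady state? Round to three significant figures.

At steady state, infusion rate equals elimination rate: rate in = CL × Css.
R₀ = 28.80 × 35.3 = 1017 mg/h

1020 mg/h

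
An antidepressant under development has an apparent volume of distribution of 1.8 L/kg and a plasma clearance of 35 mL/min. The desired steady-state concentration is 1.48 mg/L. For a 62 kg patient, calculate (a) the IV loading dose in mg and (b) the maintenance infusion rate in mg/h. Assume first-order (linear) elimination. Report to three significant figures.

Total Vd = 1.8 × 62 = 111.6 L
LD = Vd · C_target = 111.6 × 1.48 = 165.2 mg
Convert clearance: 35 mL/min × 60 min/h ÷ 1000 mL/L = 2.100 L/h
Maintenance: replace elimination → rate = CL × Css = 2.100 × 1.48 = 3.108 mg/h

(a) 165 mg; (b) 3.11 mg/h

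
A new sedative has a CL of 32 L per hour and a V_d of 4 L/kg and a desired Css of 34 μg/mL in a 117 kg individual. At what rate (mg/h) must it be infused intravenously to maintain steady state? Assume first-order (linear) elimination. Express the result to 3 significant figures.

1090 mg/h

R₀ = 32.00 × 34 = 1088 mg/h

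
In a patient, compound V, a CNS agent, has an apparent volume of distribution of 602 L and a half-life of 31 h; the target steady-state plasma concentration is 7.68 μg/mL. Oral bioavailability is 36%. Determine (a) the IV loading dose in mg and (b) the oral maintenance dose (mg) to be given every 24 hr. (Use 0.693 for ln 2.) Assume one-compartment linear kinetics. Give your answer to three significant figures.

LD = Vd × C = 602.0 × 7.68 = 4623 mg
CL = 0.693 × Vd / t½ = 0.693 × 602.0 / 31 = 13.46 L/h
D = CL × Css × τ / F = 13.46 × 7.68 × 24 / 0.36 = 6892 mg

(a) 4620 mg; (b) 6890 mg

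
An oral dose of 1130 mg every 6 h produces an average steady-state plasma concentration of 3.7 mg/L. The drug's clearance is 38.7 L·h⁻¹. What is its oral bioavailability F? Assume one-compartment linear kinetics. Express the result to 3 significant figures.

F·D/τ = CL·Css at steady state → F = CL·Css·τ / D.
F = 38.7 × 3.7 × 6 / 1130 = 0.760

0.760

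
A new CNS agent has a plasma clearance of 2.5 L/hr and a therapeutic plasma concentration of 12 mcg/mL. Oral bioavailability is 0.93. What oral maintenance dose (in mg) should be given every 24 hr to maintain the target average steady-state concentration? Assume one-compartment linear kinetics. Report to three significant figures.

774 mg

D = CL × Css × τ / F = 2.500 × 12 × 24 / 0.93 = 774.2 mg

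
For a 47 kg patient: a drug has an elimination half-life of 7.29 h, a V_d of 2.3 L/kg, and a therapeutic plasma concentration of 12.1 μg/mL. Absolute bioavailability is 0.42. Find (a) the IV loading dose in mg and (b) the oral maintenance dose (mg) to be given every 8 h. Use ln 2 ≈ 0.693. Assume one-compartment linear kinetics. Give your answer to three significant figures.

(a) 1310 mg; (b) 2370 mg

Total Vd = 2.3 × 47 = 108.1 L
LD = Vd × C = 108.1 × 12.1 = 1308 mg
CL = 0.693 × Vd / t½ = 0.693 × 108.1 / 7.29 = 10.28 L/h
D = CL × Css × τ / F = 10.28 × 12.1 × 8 / 0.42 = 2369 mg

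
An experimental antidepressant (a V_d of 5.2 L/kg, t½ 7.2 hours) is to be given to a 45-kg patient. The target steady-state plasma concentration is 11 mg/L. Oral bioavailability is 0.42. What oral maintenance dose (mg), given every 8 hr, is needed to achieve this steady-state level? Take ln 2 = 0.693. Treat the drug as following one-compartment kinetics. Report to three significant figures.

4720 mg

Vd = 5.2 L/kg × 45 kg = 234.0 L
CL = ln 2 · Vd / t½ = 0.693 × 234.0 / 7.2 = 22.52 L/h
D = CL × Css × τ / F = 22.52 × 11 × 8 / 0.42 = 4718 mg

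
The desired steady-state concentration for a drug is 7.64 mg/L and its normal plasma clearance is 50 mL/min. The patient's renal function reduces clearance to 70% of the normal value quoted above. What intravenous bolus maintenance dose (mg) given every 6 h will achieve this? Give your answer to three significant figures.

Convert clearance: 50 mL/min × 60 min/h ÷ 1000 mL/L = 3.000 L/h
Patient clearance = 0.7 × 3.000 = 2.100 L/h
D = CL × Css × τ = 2.100 × 7.64 × 6 = 96.26 mg

96.3 mg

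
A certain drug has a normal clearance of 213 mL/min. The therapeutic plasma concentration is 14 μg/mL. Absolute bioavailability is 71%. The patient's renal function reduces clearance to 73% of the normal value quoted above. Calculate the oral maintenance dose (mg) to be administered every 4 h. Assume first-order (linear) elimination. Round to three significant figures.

736 mg

Convert clearance: 213 mL/min × 60 min/h ÷ 1000 mL/L = 12.78 L/h
Patient clearance = 0.73 × 12.78 = 9.329 L/h
D = CL × Css × τ / F = 9.329 × 14 × 4 / 0.71 = 735.8 mg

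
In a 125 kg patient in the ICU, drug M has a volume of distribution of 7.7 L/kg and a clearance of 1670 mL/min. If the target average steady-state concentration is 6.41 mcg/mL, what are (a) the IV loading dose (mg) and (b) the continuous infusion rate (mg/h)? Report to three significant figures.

(a) 6170 mg; (b) 642 mg/h

Total Vd = 7.7 × 125 = 962.5 L
Loading: fill Vd to C_target → 962.5 L × 6.41 mg/L = 6170 mg
Convert clearance: 1670 mL/min × 60 min/h ÷ 1000 mL/L = 100.2 L/h
Maintenance: replace elimination → rate = CL × Css = 100.2 × 6.41 = 642.3 mg/h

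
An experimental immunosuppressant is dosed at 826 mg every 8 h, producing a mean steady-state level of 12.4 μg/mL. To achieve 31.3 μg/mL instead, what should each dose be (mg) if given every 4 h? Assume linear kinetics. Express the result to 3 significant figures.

1040 mg

With linear kinetics, Css is proportional to dose rate (D/τ) at fixed clearance.
D₂ = D₁ × (Css,target / Css,current) × (τ₂/τ₁) = 826 × (31.3/12.4) × (4/8) = 1042 mg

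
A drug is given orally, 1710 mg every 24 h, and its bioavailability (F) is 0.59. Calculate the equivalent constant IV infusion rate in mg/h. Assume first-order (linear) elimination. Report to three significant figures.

42.0 mg/h

Equivalent systemic input: infusion rate = F·D/τ.
Rate = 0.59 × 1710 / 24 = 42.04 mg/h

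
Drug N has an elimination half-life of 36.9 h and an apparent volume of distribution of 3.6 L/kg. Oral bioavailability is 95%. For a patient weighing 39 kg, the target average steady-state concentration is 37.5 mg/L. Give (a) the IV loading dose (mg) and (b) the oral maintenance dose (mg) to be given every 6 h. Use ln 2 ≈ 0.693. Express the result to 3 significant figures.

(a) 5270 mg; (b) 625 mg

Vd(total) = 39 kg × 3.6 L/kg = 140.4 L
LD = Vd × C = 140.4 × 37.5 = 5265 mg
CL = 0.693 × Vd / t½ = 0.693 × 140.4 / 36.9 = 2.637 L/h
D = CL × Css × τ / F = 2.637 × 37.5 × 6 / 0.95 = 624.6 mg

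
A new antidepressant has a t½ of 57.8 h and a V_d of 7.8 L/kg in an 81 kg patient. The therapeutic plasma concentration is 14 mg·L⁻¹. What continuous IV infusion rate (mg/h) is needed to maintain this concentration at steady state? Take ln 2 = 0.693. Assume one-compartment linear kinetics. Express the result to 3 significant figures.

106 mg/h

Total Vd = 7.8 × 81 = 631.8 L
CL = 0.693 × Vd / t½ = 0.693 × 631.8 / 57.8 = 7.575 L/h
Infusion rate = CL × Css = 7.575 × 14 = 106.1 mg/h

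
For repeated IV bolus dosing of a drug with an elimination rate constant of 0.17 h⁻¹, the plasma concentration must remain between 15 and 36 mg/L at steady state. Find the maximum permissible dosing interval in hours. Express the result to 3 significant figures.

Between IV bolus doses, concentration decays as C = C₀·e^(−kτ), so C_peak/C_trough = e^(kτ).
τ_max = ln(C_peak/C_trough) / k = ln(36/15) / 0.1700 = 0.8755 / 0.1700 = 5.150 h

5.15 h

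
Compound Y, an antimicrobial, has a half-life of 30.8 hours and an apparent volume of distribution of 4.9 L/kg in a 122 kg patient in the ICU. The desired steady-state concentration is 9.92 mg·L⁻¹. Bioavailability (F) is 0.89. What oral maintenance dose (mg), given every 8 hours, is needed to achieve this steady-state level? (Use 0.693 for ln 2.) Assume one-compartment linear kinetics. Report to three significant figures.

1200 mg

Vd(total) = 122 kg × 4.9 L/kg = 597.8 L
CL = 0.693 × Vd / t½ = 0.693 × 597.8 / 30.8 = 13.45 L/h
D = CL × Css × τ / F = 13.45 × 9.92 × 8 / 0.89 = 1199 mg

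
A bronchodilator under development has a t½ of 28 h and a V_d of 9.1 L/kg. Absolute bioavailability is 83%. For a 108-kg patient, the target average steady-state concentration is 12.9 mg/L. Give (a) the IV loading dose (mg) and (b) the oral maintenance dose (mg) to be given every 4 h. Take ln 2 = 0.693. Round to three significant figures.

Total Vd = 9.1 × 108 = 982.8 L
LD = Vd × C = 982.8 × 12.9 = 12680 mg
CL = 0.693 × Vd / t½ = 0.693 × 982.8 / 28 = 24.32 L/h
D = CL × Css × τ / F = 24.32 × 12.9 × 4 / 0.83 = 1512 mg

(a) 12700 mg; (b) 1510 mg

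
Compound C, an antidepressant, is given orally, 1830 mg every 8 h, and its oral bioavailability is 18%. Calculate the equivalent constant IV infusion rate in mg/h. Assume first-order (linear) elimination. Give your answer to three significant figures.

41.2 mg/h

Equivalent systemic input: infusion rate = F·D/τ.
Rate = 0.18 × 1830 / 8 = 41.18 mg/h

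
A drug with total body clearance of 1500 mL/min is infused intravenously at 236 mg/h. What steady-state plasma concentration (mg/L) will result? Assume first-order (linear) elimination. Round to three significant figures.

2.62 mg/L

CL = 1500 mL/min × 60/1000 = 90.00 L/h
Css = rate / CL = 236 / 90.00 = 2.622 mg/L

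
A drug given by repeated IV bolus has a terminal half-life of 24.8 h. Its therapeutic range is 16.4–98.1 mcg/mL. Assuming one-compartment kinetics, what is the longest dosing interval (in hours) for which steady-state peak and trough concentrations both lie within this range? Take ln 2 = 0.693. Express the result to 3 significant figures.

64.0 h

k = 0.693 / t½ = 0.693 / 24.8 = 0.02794 h⁻¹
Between IV bolus doses, concentration decays as C = C₀·e^(−kτ), so C_peak/C_trough = e^(kτ).
τ_max = ln(C_peak/C_trough) / k = ln(98.1/16.4) / 0.02794 = 1.789 / 0.02794 = 64.03 h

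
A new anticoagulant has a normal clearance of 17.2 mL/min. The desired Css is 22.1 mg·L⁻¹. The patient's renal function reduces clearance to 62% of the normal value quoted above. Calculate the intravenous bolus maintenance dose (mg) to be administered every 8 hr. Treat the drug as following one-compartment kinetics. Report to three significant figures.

113 mg

CL = 17.2 mL/min × 60/1000 = 1.032 L/h
Patient clearance = 0.62 × 1.032 = 0.6398 L/h
D = CL × Css × τ = 0.6398 × 22.1 × 8 = 113.1 mg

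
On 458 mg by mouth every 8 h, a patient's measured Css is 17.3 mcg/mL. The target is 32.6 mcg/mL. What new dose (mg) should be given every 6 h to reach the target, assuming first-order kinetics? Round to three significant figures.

For first-order elimination, Css ∝ F·D/(CL·τ); F and CL are unchanged, so Css ∝ D/τ.
D₂ = D₁ × (Css,target / Css,current) × (τ₂/τ₁) = 458 × (32.6/17.3) × (6/8) = 647.3 mg

647 mg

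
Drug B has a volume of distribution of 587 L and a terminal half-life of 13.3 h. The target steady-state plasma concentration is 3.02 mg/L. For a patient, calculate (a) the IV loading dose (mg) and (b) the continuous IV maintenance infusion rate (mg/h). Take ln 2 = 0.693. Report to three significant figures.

LD = Vd × C = 587.0 × 3.02 = 1773 mg
CL = 0.693 × Vd / t½ = 0.693 × 587.0 / 13.3 = 30.59 L/h
Infusion rate = CL × Css = 30.59 × 3.02 = 92.38 mg/h

(a) 1770 mg; (b) 92.4 mg/h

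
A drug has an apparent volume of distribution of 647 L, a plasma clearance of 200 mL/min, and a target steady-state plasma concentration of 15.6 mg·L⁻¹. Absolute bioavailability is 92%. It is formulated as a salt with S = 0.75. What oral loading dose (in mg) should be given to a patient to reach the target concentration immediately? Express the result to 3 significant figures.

14600 mg

LD = Vd × C / F / S = 647.0 × 15.60 / 0.92 / 0.75 = 14630 mg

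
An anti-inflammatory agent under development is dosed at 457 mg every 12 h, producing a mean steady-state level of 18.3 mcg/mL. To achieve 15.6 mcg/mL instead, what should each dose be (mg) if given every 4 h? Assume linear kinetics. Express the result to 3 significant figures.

For first-order elimination, Css ∝ F·D/(CL·τ); F and CL are unchanged, so Css ∝ D/τ.
D₂ = D₁ × (Css,target / Css,current) × (τ₂/τ₁) = 457 × (15.6/18.3) × (4/12) = 129.9 mg

130 mg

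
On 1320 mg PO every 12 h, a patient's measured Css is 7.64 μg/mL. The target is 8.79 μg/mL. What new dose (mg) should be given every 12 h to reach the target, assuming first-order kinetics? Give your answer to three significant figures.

For first-order elimination, Css ∝ F·D/(CL·τ); F and CL are unchanged, so Css ∝ D/τ.
D₂ = D₁ × (Css,target / Css,current) = 1320 × 8.79/7.64 = 1519 mg

1520 mg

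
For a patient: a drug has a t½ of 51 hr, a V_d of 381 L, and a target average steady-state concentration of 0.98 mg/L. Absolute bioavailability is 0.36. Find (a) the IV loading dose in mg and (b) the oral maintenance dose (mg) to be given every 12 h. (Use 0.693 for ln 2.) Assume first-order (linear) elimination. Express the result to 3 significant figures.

(a) 373 mg; (b) 169 mg

LD = Vd × C = 381.0 × 0.98 = 373.4 mg
CL = 0.693 × Vd / t½ = 0.693 × 381.0 / 51 = 5.177 L/h
D = CL × Css × τ / F = 5.177 × 0.98 × 12 / 0.36 = 169.1 mg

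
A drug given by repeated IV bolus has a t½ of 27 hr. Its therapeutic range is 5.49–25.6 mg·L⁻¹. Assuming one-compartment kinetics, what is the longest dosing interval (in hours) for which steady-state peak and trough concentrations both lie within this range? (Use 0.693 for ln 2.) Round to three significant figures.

k = 0.693 / t½ = 0.693 / 27 = 0.02567 h⁻¹
Between IV bolus doses, concentration decays as C = C₀·e^(−kτ), so C_peak/C_trough = e^(kτ).
τ_max = ln(C_peak/C_trough) / k = ln(25.6/5.49) / 0.02567 = 1.540 / 0.02567 = 59.99 h

60.0 h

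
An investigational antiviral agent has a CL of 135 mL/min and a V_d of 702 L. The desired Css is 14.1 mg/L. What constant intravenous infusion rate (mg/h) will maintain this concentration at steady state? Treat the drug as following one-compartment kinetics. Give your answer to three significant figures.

Convert clearance: 135 mL/min × 60 min/h ÷ 1000 mL/L = 8.100 L/h
Vd does not affect the maintenance rate; only clearance governs steady-state input.
Infusion rate = CL · Css = 8.100 L/h × 14.1 mg/L = 114.2 mg/h

114 mg/h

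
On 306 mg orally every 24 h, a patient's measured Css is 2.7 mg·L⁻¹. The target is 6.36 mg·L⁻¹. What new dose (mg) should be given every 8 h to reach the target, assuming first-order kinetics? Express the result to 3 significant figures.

For first-order elimination, Css ∝ F·D/(CL·τ); F and CL are unchanged, so Css ∝ D/τ.
D₂ = D₁ × (Css,target / Css,current) × (τ₂/τ₁) = 306 × (6.36/2.7) × (8/24) = 240.3 mg

240 mg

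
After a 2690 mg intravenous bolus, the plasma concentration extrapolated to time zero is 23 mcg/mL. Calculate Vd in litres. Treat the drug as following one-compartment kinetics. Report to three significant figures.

117 L

Immediately after an IV bolus, C₀ = Dose / Vd, so Vd = Dose / C₀.
Vd = 2690 / 23 = 117.0 L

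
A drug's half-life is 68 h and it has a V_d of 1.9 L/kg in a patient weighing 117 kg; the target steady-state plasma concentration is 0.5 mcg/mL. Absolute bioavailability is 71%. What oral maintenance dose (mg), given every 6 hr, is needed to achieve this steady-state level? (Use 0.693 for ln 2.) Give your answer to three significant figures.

Vd = 1.9 L/kg × 117 kg = 222.3 L
CL = ln 2 · Vd / t½ = 0.693 × 222.3 / 68 = 2.265 L/h
D = CL × Css × τ / F = 2.265 × 0.5 × 6 / 0.71 = 9.570 mg

9.57 mg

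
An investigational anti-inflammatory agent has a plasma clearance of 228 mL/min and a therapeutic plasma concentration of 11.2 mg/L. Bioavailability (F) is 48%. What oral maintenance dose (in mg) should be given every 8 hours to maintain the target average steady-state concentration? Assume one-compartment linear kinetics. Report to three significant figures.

2550 mg

CL = 228 mL/min = 228 × 0.06 = 13.68 L/h
At steady state, dose per interval replaces the amount cleared in that interval: F·D/τ = CL·Css.
D = CL × Css × τ / F = 13.68 × 11.2 × 8 / 0.48 = 2554 mg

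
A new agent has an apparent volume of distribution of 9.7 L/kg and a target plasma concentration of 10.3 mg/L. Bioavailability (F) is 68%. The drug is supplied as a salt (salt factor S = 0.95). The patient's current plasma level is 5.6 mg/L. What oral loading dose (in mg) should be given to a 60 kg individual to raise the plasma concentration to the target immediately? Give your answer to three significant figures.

Vd(total) = 60 kg × 9.7 L/kg = 582.0 L
Concentration deficit ΔC = 10.3 − 5.6 = 4.700 mg/L
LD = Vd × ΔC / F / S = 582.0 × 4.700 / 0.68 / 0.95 = 4234 mg

4230 mg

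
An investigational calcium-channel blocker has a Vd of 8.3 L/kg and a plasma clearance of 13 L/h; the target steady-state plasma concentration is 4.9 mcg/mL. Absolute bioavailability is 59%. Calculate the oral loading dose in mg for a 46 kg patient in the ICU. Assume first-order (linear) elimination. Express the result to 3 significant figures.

3170 mg

Vd(total) = 46 kg × 8.3 L/kg = 381.8 L
LD = Vd × C / F = 381.8 × 4.900 / 0.59 = 3171 mg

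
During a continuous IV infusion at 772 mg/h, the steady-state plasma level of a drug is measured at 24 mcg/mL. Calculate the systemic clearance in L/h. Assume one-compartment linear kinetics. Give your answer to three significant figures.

32.2 L/h

At steady state, infusion rate = CL × Css, so CL = rate / Css.
CL = 772 / 24 = 32.17 L/h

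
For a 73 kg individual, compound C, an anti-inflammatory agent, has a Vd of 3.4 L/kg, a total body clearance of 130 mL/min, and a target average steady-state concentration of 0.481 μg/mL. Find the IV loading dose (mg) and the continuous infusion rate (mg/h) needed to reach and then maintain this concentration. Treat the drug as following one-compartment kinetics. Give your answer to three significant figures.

(a) 119 mg; (b) 3.75 mg/h

Vd = 3.4 L/kg × 73 kg = 248.2 L
LD = Vd · C_target = 248.2 × 0.481 = 119.4 mg
CL = 130 mL/min × 60/1000 = 7.800 L/h
Maintenance infusion rate = CL × Css = 7.800 × 0.481 = 3.752 mg/h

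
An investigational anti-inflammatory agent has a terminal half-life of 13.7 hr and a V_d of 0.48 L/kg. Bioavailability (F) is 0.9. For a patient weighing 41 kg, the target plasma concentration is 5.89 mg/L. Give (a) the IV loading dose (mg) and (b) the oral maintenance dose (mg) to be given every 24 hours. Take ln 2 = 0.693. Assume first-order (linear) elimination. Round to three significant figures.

Vd(total) = 41 kg × 0.48 L/kg = 19.68 L
LD = Vd × C = 19.68 × 5.89 = 115.9 mg
CL = 0.693 × Vd / t½ = 0.693 × 19.68 / 13.7 = 0.9955 L/h
D = CL × Css × τ / F = 0.9955 × 5.89 × 24 / 0.9 = 156.4 mg

(a) 116 mg; (b) 156 mg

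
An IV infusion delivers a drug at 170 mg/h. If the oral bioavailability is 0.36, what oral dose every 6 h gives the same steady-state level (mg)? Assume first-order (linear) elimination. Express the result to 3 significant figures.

2830 mg

To maintain the same Css, the systemic dosing rate must be unchanged: F·D/τ = infusion rate.
D = rate × τ / F = 170 × 6 / 0.36 = 2833 mg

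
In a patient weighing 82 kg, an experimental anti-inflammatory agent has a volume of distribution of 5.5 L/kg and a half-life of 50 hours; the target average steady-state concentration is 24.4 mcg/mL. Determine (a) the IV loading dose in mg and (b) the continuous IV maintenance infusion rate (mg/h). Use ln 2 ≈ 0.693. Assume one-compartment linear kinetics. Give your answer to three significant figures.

Total Vd = 5.5 × 82 = 451.0 L
LD = Vd × C = 451.0 × 24.4 = 11000 mg
CL = 0.693 × Vd / t½ = 0.693 × 451.0 / 50 = 6.251 L/h
Infusion rate = CL × Css = 6.251 × 24.4 = 152.5 mg/h

(a) 11000 mg; (b) 153 mg/h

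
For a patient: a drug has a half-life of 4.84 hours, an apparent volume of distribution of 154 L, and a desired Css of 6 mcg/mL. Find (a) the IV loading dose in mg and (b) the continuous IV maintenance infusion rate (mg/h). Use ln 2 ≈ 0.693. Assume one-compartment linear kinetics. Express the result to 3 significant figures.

(a) 924 mg; (b) 132 mg/h

LD = Vd × C = 154.0 × 6 = 924.0 mg
CL = 0.693 × Vd / t½ = 0.693 × 154.0 / 4.84 = 22.05 L/h
Infusion rate = CL × Css = 22.05 × 6 = 132.3 mg/h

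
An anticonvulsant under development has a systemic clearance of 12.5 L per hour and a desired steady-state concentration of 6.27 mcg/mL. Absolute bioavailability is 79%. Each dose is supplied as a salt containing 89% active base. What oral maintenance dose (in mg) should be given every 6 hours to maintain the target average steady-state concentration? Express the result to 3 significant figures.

D = CL × Css × τ / F / S = 12.50 × 6.27 × 6 / 0.79 / 0.89 = 668.8 mg

669 mg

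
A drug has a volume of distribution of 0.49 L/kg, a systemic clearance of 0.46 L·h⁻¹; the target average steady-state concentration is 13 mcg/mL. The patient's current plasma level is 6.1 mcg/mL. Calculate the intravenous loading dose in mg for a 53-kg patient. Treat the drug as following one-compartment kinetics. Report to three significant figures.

Vd = 0.49 L/kg × 53 kg = 25.97 L
Concentration deficit ΔC = 13 − 6.1 = 6.900 mg/L
LD = Vd × ΔC = 25.97 × 6.900 = 179.2 mg

179 mg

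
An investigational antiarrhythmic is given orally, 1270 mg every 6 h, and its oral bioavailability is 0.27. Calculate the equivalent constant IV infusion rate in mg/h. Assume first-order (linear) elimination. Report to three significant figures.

Equivalent systemic input: infusion rate = F·D/τ.
Rate = 0.27 × 1270 / 6 = 57.15 mg/h

57.2 mg/h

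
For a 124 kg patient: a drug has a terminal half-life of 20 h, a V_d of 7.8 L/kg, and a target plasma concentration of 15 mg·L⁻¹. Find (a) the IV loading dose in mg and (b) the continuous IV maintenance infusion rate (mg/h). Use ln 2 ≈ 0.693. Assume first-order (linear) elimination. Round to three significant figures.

(a) 14500 mg; (b) 503 mg/h

Vd = 7.8 L/kg × 124 kg = 967.2 L
LD = Vd × C = 967.2 × 15 = 14510 mg
CL = 0.693 × Vd / t½ = 0.693 × 967.2 / 20 = 33.51 L/h
Infusion rate = CL × Css = 33.51 × 15 = 502.7 mg/h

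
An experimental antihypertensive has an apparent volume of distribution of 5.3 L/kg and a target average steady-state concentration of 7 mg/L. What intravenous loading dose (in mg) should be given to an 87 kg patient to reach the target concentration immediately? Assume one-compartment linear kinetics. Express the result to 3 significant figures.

Vd = 5.3 L/kg × 87 kg = 461.1 L
The loading dose fills Vd to the target concentration.
LD = Vd × C = 461.1 × 7.000 = 3228 mg

3230 mg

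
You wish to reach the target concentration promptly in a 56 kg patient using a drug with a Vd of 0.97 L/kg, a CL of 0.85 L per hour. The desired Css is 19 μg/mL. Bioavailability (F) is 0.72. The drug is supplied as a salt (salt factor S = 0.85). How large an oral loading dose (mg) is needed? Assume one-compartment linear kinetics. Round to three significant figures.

1690 mg

Total Vd = 0.97 × 56 = 54.32 L
LD = Vd × C / F / S = 54.32 × 19.00 / 0.72 / 0.85 = 1686 mg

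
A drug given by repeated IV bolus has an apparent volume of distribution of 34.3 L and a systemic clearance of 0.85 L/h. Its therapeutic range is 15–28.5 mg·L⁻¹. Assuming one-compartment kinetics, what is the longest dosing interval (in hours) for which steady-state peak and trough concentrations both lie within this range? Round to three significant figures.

k = CL / Vd = 0.8500 / 34.30 = 0.02478 h⁻¹
Between IV bolus doses, concentration decays as C = C₀·e^(−kτ), so C_peak/C_trough = e^(kτ).
τ_max = ln(C_peak/C_trough) / k = ln(28.5/15) / 0.02478 = 0.6419 / 0.02478 = 25.90 h

25.9 h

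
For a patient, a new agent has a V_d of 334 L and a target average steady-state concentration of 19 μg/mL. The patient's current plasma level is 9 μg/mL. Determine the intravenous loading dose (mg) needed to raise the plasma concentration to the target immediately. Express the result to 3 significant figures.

Concentration deficit ΔC = 19 − 9 = 10.00 mg/L
LD = Vd × ΔC = 334.0 × 10.00 = 3340 mg

3340 mg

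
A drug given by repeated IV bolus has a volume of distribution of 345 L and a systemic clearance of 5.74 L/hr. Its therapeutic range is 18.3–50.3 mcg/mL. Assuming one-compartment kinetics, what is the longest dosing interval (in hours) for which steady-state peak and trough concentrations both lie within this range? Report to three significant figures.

k = CL / Vd = 5.740 / 345.0 = 0.01664 h⁻¹
Between IV bolus doses, concentration decays as C = C₀·e^(−kτ), so C_peak/C_trough = e^(kτ).
τ_max = ln(C_peak/C_trough) / k = ln(50.3/18.3) / 0.01664 = 1.011 / 0.01664 = 60.76 h

60.8 h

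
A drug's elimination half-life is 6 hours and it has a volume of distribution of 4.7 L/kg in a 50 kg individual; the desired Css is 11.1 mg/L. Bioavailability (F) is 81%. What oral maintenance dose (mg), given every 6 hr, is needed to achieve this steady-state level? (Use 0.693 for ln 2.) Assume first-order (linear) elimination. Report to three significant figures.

2230 mg

Vd = 4.7 L/kg × 50 kg = 235.0 L
CL = ln 2 · Vd / t½ = 0.693 × 235.0 / 6 = 27.14 L/h
D = CL × Css × τ / F = 27.14 × 11.1 × 6 / 0.81 = 2232 mg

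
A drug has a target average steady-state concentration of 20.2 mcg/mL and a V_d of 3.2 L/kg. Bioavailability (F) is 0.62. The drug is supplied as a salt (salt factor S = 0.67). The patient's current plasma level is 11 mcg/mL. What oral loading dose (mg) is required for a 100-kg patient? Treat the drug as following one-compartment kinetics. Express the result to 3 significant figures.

7090 mg

Vd(total) = 100 kg × 3.2 L/kg = 320.0 L
Concentration deficit ΔC = 20.2 − 11 = 9.200 mg/L
LD = Vd × ΔC / F / S = 320.0 × 9.200 / 0.62 / 0.67 = 7087 mg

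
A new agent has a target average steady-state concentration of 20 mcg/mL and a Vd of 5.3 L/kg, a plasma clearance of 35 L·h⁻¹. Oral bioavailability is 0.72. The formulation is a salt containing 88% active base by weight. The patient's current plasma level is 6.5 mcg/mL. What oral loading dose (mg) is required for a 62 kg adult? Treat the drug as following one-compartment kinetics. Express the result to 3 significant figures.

7000 mg

Vd(total) = 62 kg × 5.3 L/kg = 328.6 L
Concentration deficit ΔC = 20 − 6.5 = 13.50 mg/L
LD = Vd × ΔC / F / S = 328.6 × 13.50 / 0.72 / 0.88 = 7001 mg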